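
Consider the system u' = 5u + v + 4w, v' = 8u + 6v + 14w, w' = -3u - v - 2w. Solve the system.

Coefficient matrix A = [[5, 1, 4], [8, 6, 14], [-3, -1, -2]].
det(A - λI) = 0 gives eigenvalues λ = 2, 3, 4.
For λ=2: eigenvector (-1,-5,2).
For λ=3: eigenvector (-1,-2,1).
For λ=4: eigenvector (1,3,-1).
General solution: c_1e^(2t)(-1,-5,2) + c_2e^(3t)(-1,-2,1) + c_3e^(4t)(1,3,-1).

u(t) = -c_1e^(2t) - c_2e^(3t) + c_3e^(4t), v(t) = -5c_1e^(2t) - 2c_2e^(3t) + 3c_3e^(4t), w(t) = 2c_1e^(2t) + c_2e^(3t) - c_3e^(4t)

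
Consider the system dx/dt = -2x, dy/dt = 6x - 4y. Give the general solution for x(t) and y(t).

Coefficient matrix A = [[-2, 0], [6, -4]].
Characteristic polynomial det(A - λI) = λ^2 + 6λ + 8 = 0.
Eigenvalues λ = -2, -4.
For λ=-2: (A-λI) row 2 is [6, -2], so an eigenvector is (1, 3).
For λ=-4: (A-λI) row 1 is [2, 0], so an eigenvector is (0, 1).
General solution: C_1e^(-2t)(1,3) + C_2e^(-4t)(0,1).

x(t) = C_1e^(-2t), y(t) = 3C_1e^(-2t) + C_2e^(-4t)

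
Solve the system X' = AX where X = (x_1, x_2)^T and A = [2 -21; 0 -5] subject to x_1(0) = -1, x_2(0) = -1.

x_1(t) = 2e^(2t) - 3e^(-5t), x_2(t) = -e^(-5t)

Coefficient matrix A = [[2, -21], [0, -5]].
Characteristic polynomial det(A - λI) = λ^2 + 3λ - 10 = 0.
Eigenvalues λ = -5, 2.
For λ=-5: (A-λI) row 1 is [7, -21], so an eigenvector is (3, 1).
For λ=2: (A-λI) row 1 is [0, -21], so an eigenvector is (1, 0).
General solution: K_1e^(-5t)(3,1) + K_2e^(2t)(1,0).
Applying x_1(0)=-1, x_2(0)=-1 gives K_1=-1, K_2=2.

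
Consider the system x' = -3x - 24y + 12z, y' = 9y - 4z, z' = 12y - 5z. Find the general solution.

x(t) = K_1e^(-3t) + 2K_3e^(3t), y(t) = K_2e^(t) - 2K_3e^(3t), z(t) = 2K_2e^(t) - 3K_3e^(3t)

Coefficient matrix A = [[-3, -24, 12], [0, 9, -4], [0, 12, -5]].
det(A - λI) = 0 gives eigenvalues λ = -3, 1, 3.
For λ=-3: eigenvector (1,0,0).
For λ=1: eigenvector (0,1,2).
For λ=3: eigenvector (2,-2,-3).
General solution: K_1e^(-3t)(1,0,0) + K_2e^(t)(0,1,2) + K_3e^(3t)(2,-2,-3).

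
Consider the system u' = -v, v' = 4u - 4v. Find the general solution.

u(t) = c_1e^(-2t) + c_2te^(-2t) + 2c_2e^(-2t), v(t) = 2c_1e^(-2t) + 2c_2te^(-2t) + 3c_2e^(-2t)

Coefficient matrix A = [[0, -1], [4, -4]].
Characteristic polynomial det(A - λI) = λ^2 + 4λ + 4 = 0.
Single eigenvalue λ = -2 with algebraic multiplicity 2.
Eigenvector v = (1,2); generalized eigenvector w with (A-λI)w=v is (2,3).
General solution: e^(-2t)[c_1·v + c_2·(t·v + w)].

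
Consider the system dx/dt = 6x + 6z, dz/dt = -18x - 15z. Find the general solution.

Coefficient matrix A = [[6, 6], [-18, -15]].
Characteristic polynomial det(A - λI) = λ^2 + 9λ + 18 = 0.
Eigenvalues λ = -3, -6.
For λ=-3: (A-λI) row 1 is [9, 6], so an eigenvector is (-2, 3).
For λ=-6: (A-λI) row 1 is [12, 6], so an eigenvector is (1, -2).
General solution: K_1e^(-3t)(-2,3) + K_2e^(-6t)(1,-2).

x(t) = -2K_1e^(-3t) + K_2e^(-6t), z(t) = 3K_1e^(-3t) - 2K_2e^(-6t)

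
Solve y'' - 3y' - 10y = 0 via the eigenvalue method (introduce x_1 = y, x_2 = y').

y(t) = C_1e^(-2t) + C_2e^(5t)

Let x_1 = y, x_2 = y'. Then x_1' = x_2 and x_2' = 10x_1 + 3x_2.
A = [[0,1],[10,3]]; det(A-λI) = λ^2 - 3λ - 10.
Eigenvalues λ = -2, 5 with eigenvectors (1,-2), (1,5).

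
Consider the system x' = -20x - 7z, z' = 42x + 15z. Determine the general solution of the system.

x(t) = -C_1e^(t) - C_2e^(-6t), z(t) = 3C_1e^(t) + 2C_2e^(-6t)

Coefficient matrix A = [[-20, -7], [42, 15]].
Characteristic polynomial det(A - λI) = λ^2 + 5λ - 6 = 0.
Eigenvalues λ = 1, -6.
For λ=1: (A-λI) row 1 is [-21, -7], so an eigenvector is (-1, 3).
For λ=-6: (A-λI) row 1 is [-14, -7], so an eigenvector is (-1, 2).
General solution: C_1e^(t)(-1,3) + C_2e^(-6t)(-1,2).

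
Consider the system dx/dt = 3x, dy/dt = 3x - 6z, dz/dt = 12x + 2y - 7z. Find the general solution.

x(t) = c_3e^(3t), y(t) = 3c_1e^(-4t) + 2c_2e^(-3t) - c_3e^(3t), z(t) = 2c_1e^(-4t) + c_2e^(-3t) + c_3e^(3t)

Coefficient matrix A = [[3, 0, 0], [3, 0, -6], [12, 2, -7]].
det(A - λI) = 0 gives eigenvalues λ = -4, -3, 3.
For λ=-4: eigenvector (0,3,2).
For λ=-3: eigenvector (0,2,1).
For λ=3: eigenvector (1,-1,1).
General solution: c_1e^(-4t)(0,3,2) + c_2e^(-3t)(0,2,1) + c_3e^(3t)(1,-1,1).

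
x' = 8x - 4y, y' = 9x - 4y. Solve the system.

Coefficient matrix A = [[8, -4], [9, -4]].
Characteristic polynomial det(A - λI) = λ^2 - 4λ + 4 = 0.
Single eigenvalue λ = 2 with algebraic multiplicity 2.
Eigenvector v = (-2,-3); generalized eigenvector w with (A-λI)w=v is (-1,-1).
General solution: e^(2t)[c_1·v + c_2·(t·v + w)].

x(t) = -2c_1e^(2t) - 2c_2te^(2t) - c_2e^(2t), y(t) = -3c_1e^(2t) - 3c_2te^(2t) - c_2e^(2t)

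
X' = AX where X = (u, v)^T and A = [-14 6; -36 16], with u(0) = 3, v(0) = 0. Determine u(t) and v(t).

u(t) = -6e^(4t) + 9e^(-2t), v(t) = -18e^(4t) + 18e^(-2t)

Coefficient matrix A = [[-14, 6], [-36, 16]].
Characteristic polynomial det(A - λI) = λ^2 - 2λ - 8 = 0.
Eigenvalues λ = -2, 4.
For λ=-2: (A-λI) row 1 is [-12, 6], so an eigenvector is (-1, -2).
For λ=4: (A-λI) row 1 is [-18, 6], so an eigenvector is (-1, -3).
General solution: K_1e^(-2t)(-1,-2) + K_2e^(4t)(-1,-3).
Applying u(0)=3, v(0)=0 gives K_1=-9, K_2=6.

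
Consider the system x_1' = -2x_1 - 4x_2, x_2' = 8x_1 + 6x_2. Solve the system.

Coefficient matrix A = [[-2, -4], [8, 6]].
Characteristic polynomial det(A - λI) = λ^2 - 4λ + 20 = 0.
Eigenvalues λ = 2 ± 4i (complex conjugate pair).
For λ=2+4i: an eigenvector is (-1,1) - i(0,-1) = (-1, 1 + i).
A real fundamental pair from Re and Im of e^((2+4i)t)v: X_1 = e^(2t)(cos(4t)·(-1,1) + sin(4t)·(0,-1)), X_2 = e^(2t)(sin(4t)·(-1,1) - cos(4t)·(0,-1)).
General solution: C_1X_1 + C_2X_2.

x_1(t) = -C_1e^(2t)cos(4t) - C_2e^(2t)sin(4t), x_2(t) = -C_1e^(2t)sin(4t) + C_1e^(2t)cos(4t) + C_2e^(2t)sin(4t) + C_2e^(2t)cos(4t)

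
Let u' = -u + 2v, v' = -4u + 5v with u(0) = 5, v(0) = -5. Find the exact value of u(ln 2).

-50

A = [[-1,2],[-4,5]]; eigenvalues λ = 3, 1.
Eigenvectors: (1,2) for λ=3, (1,1) for λ=1.
From the initial condition, c_1 = -10, c_2 = 15.
u(ln 2) = (-10)(2^3)(1) + (15)(2^1)(1) = -50.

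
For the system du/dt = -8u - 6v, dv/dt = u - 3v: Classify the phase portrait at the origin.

A = [[-8,-6],[1,-3]]; det(A-λI) = λ^2 + 11λ + 30.
λ = -6, -5: both negative.

stable node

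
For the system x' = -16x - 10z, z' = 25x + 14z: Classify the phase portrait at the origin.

stable spiral

A = [[-16,-10],[25,14]]; det(A-λI) = λ^2 + 2λ + 26.
λ = -1 ± 5i: negative real part.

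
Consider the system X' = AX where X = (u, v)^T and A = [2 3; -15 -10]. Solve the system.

u(t) = C_1e^(-4t)cos(3t) + C_2e^(-4t)sin(3t), v(t) = -C_1e^(-4t)sin(3t) - 2C_1e^(-4t)cos(3t) - 2C_2e^(-4t)sin(3t) + C_2e^(-4t)cos(3t)

Coefficient matrix A = [[2, 3], [-15, -10]].
Characteristic polynomial det(A - λI) = λ^2 + 8λ + 25 = 0.
Eigenvalues λ = -4 ± 3i (complex conjugate pair).
For λ=-4+3i: an eigenvector is (1,-2) - i(0,-1) = (1, -2 + i).
A real fundamental pair from Re and Im of e^((-4+3i)t)v: X_1 = e^(-4t)(cos(3t)·(1,-2) + sin(3t)·(0,-1)), X_2 = e^(-4t)(sin(3t)·(1,-2) - cos(3t)·(0,-1)).
General solution: C_1X_1 + C_2X_2.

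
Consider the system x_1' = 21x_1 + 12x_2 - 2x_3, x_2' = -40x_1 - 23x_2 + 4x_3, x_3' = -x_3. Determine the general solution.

Coefficient matrix A = [[21, 12, -2], [-40, -23, 4], [0, 0, -1]].
det(A - λI) = 0 gives eigenvalues λ = -3, 1, -1.
For λ=-3: eigenvector (1,-2,0).
For λ=1: eigenvector (3,-5,0).
For λ=-1: eigenvector (-1,2,1).
General solution: C_1e^(-3t)(1,-2,0) + C_2e^(t)(3,-5,0) + C_3e^(-t)(-1,2,1).

x_1(t) = C_1e^(-3t) + 3C_2e^(t) - C_3e^(-t), x_2(t) = -2C_1e^(-3t) - 5C_2e^(t) + 2C_3e^(-t), x_3(t) = C_3e^(-t)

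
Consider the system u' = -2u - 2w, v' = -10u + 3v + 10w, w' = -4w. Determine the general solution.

Coefficient matrix A = [[-2, 0, -2], [-10, 3, 10], [0, 0, -4]].
det(A - λI) = 0 gives eigenvalues λ = 3, -2, -4.
For λ=3: eigenvector (0,1,0).
For λ=-2: eigenvector (1,2,0).
For λ=-4: eigenvector (1,0,1).
General solution: K_1e^(3t)(0,1,0) + K_2e^(-2t)(1,2,0) + K_3e^(-4t)(1,0,1).

u(t) = K_2e^(-2t) + K_3e^(-4t), v(t) = K_1e^(3t) + 2K_2e^(-2t), w(t) = K_3e^(-4t)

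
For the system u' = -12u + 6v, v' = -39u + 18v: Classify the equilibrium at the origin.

unstable spiral

A = [[-12,6],[-39,18]]; det(A-λI) = λ^2 - 6λ + 18.
λ = 3 ± 3i: positive real part.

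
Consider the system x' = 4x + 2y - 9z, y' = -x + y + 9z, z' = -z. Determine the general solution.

Coefficient matrix A = [[4, 2, -9], [-1, 1, 9], [0, 0, -1]].
det(A - λI) = 0 gives eigenvalues λ = 2, 3, -1.
For λ=2: eigenvector (-1,1,0).
For λ=3: eigenvector (2,-1,0).
For λ=-1: eigenvector (3,-3,1).
General solution: c_1e^(2t)(-1,1,0) + c_2e^(3t)(2,-1,0) + c_3e^(-t)(3,-3,1).

x(t) = -c_1e^(2t) + 2c_2e^(3t) + 3c_3e^(-t), y(t) = c_1e^(2t) - c_2e^(3t) - 3c_3e^(-t), z(t) = c_3e^(-t)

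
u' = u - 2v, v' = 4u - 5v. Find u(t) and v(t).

Coefficient matrix A = [[1, -2], [4, -5]].
Characteristic polynomial det(A - λI) = λ^2 + 4λ + 3 = 0.
Eigenvalues λ = -1, -3.
For λ=-1: (A-λI) row 1 is [2, -2], so an eigenvector is (-1, -1).
For λ=-3: (A-λI) row 1 is [4, -2], so an eigenvector is (1, 2).
General solution: K_1e^(-t)(-1,-1) + K_2e^(-3t)(1,2).

u(t) = -K_1e^(-t) + K_2e^(-3t), v(t) = -K_1e^(-t) + 2K_2e^(-3t)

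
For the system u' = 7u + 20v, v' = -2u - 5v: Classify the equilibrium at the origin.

A = [[7,20],[-2,-5]]; det(A-λI) = λ^2 - 2λ + 5.
λ = 1 ± 2i: positive real part.

unstable spiral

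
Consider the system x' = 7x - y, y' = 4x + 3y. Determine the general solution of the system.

x(t) = K_1e^(5t) + K_2te^(5t) - K_2e^(5t), y(t) = 2K_1e^(5t) + 2K_2te^(5t) - 3K_2e^(5t)

Coefficient matrix A = [[7, -1], [4, 3]].
Characteristic polynomial det(A - λI) = λ^2 - 10λ + 25 = 0.
Single eigenvalue λ = 5 with algebraic multiplicity 2.
Eigenvector v = (1,2); generalized eigenvector w with (A-λI)w=v is (-1,-3).
General solution: e^(5t)[K_1·v + K_2·(t·v + w)].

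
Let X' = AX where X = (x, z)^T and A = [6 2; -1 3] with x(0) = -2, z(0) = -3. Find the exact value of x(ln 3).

-1782

A = [[6,2],[-1,3]]; eigenvalues λ = 5, 4.
Eigenvectors: (-2,1) for λ=5, (-1,1) for λ=4.
From the initial condition, c_1 = 5, c_2 = -8.
x(ln 3) = (5)(3^5)(-2) + (-8)(3^4)(-1) = -1782.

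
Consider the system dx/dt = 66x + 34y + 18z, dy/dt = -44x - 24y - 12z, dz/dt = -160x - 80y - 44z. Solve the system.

Coefficient matrix A = [[66, 34, 18], [-44, -24, -12], [-160, -80, -44]].
det(A - λI) = 0 gives eigenvalues λ = -2, 4, -4.
For λ=-2: eigenvector (1,-2,0).
For λ=4: eigenvector (-2,1,5).
For λ=-4: eigenvector (-1,1,2).
General solution: c_1e^(-2t)(1,-2,0) + c_2e^(4t)(-2,1,5) + c_3e^(-4t)(-1,1,2).

x(t) = c_1e^(-2t) - 2c_2e^(4t) - c_3e^(-4t), y(t) = -2c_1e^(-2t) + c_2e^(4t) + c_3e^(-4t), z(t) = 5c_2e^(4t) + 2c_3e^(-4t)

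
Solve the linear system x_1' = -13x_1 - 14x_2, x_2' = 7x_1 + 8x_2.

Coefficient matrix A = [[-13, -14], [7, 8]].
Characteristic polynomial det(A - λI) = λ^2 + 5λ - 6 = 0.
Eigenvalues λ = -6, 1.
For λ=-6: (A-λI) row 1 is [-7, -14], so an eigenvector is (-2, 1).
For λ=1: (A-λI) row 1 is [-14, -14], so an eigenvector is (1, -1).
General solution: C_1e^(-6t)(-2,1) + C_2e^(t)(1,-1).

x_1(t) = -2C_1e^(-6t) + C_2e^(t), x_2(t) = C_1e^(-6t) - C_2e^(t)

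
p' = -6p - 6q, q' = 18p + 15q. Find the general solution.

Coefficient matrix A = [[-6, -6], [18, 15]].
Characteristic polynomial det(A - λI) = λ^2 - 9λ + 18 = 0.
Eigenvalues λ = 3, 6.
For λ=3: (A-λI) row 1 is [-9, -6], so an eigenvector is (2, -3).
For λ=6: (A-λI) row 1 is [-12, -6], so an eigenvector is (-1, 2).
General solution: C_1e^(3t)(2,-3) + C_2e^(6t)(-1,2).

p(t) = 2C_1e^(3t) - C_2e^(6t), q(t) = -3C_1e^(3t) + 2C_2e^(6t)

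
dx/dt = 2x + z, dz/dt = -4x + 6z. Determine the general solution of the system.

x(t) = -c_1e^(4t) - c_2te^(4t) + c_2e^(4t), z(t) = -2c_1e^(4t) - 2c_2te^(4t) + c_2e^(4t)

Coefficient matrix A = [[2, 1], [-4, 6]].
Characteristic polynomial det(A - λI) = λ^2 - 8λ + 16 = 0.
Single eigenvalue λ = 4 with algebraic multiplicity 2.
Eigenvector v = (-1,-2); generalized eigenvector w with (A-λI)w=v is (1,1).
General solution: e^(4t)[c_1·v + c_2·(t·v + w)].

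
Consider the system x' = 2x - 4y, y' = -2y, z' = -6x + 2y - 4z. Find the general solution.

x(t) = K_1e^(2t) + K_3e^(-2t), y(t) = K_3e^(-2t), z(t) = -K_1e^(2t) + K_2e^(-4t) - 2K_3e^(-2t)

Coefficient matrix A = [[2, -4, 0], [0, -2, 0], [-6, 2, -4]].
det(A - λI) = 0 gives eigenvalues λ = 2, -4, -2.
For λ=2: eigenvector (1,0,-1).
For λ=-4: eigenvector (0,0,1).
For λ=-2: eigenvector (1,1,-2).
General solution: K_1e^(2t)(1,0,-1) + K_2e^(-4t)(0,0,1) + K_3e^(-2t)(1,1,-2).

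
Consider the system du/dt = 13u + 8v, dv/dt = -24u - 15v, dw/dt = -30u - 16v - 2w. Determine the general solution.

Coefficient matrix A = [[13, 8, 0], [-24, -15, 0], [-30, -16, -2]].
det(A - λI) = 0 gives eigenvalues λ = -3, 1, -2.
For λ=-3: eigenvector (1,-2,-2).
For λ=1: eigenvector (2,-3,-4).
For λ=-2: eigenvector (0,0,1).
General solution: C_1e^(-3t)(1,-2,-2) + C_2e^(t)(2,-3,-4) + C_3e^(-2t)(0,0,1).

u(t) = C_1e^(-3t) + 2C_2e^(t), v(t) = -2C_1e^(-3t) - 3C_2e^(t), w(t) = -2C_1e^(-3t) - 4C_2e^(t) + C_3e^(-2t)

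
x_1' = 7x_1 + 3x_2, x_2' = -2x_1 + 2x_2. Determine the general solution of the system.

Coefficient matrix A = [[7, 3], [-2, 2]].
Characteristic polynomial det(A - λI) = λ^2 - 9λ + 20 = 0.
Eigenvalues λ = 4, 5.
For λ=4: (A-λI) row 1 is [3, 3], so an eigenvector is (1, -1).
For λ=5: (A-λI) row 1 is [2, 3], so an eigenvector is (-3, 2).
General solution: c_1e^(4t)(1,-1) + c_2e^(5t)(-3,2).

x_1(t) = c_1e^(4t) - 3c_2e^(5t), x_2(t) = -c_1e^(4t) + 2c_2e^(5t)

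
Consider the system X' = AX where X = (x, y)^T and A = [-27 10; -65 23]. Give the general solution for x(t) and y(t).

Coefficient matrix A = [[-27, 10], [-65, 23]].
Characteristic polynomial det(A - λI) = λ^2 + 4λ + 29 = 0.
Eigenvalues λ = -2 ± 5i (complex conjugate pair).
For λ=-2+5i: an eigenvector is (-1,-2) - i(1,3) = (-1 - i, -2 - 3i).
A real fundamental pair from Re and Im of e^((-2+5i)t)v: X_1 = e^(-2t)(cos(5t)·(-1,-2) + sin(5t)·(1,3)), X_2 = e^(-2t)(sin(5t)·(-1,-2) - cos(5t)·(1,3)).
General solution: c_1X_1 + c_2X_2.

x(t) = c_1e^(-2t)sin(5t) - c_1e^(-2t)cos(5t) - c_2e^(-2t)sin(5t) - c_2e^(-2t)cos(5t), y(t) = 3c_1e^(-2t)sin(5t) - 2c_1e^(-2t)cos(5t) - 2c_2e^(-2t)sin(5t) - 3c_2e^(-2t)cos(5t)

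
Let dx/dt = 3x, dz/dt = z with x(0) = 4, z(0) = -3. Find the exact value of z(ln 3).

A = [[3,0],[0,1]]; eigenvalues λ = 1, 3.
Eigenvectors: (0,1) for λ=1, (-1,0) for λ=3.
From the initial condition, c_1 = -3, c_2 = -4.
z(ln 3) = (-3)(3^1)(1) + (-4)(3^3)(0) = -9.

-9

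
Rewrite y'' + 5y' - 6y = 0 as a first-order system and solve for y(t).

Let x_1 = y, x_2 = y'. Then x_1' = x_2 and x_2' = 6x_1 - 5x_2.
A = [[0,1],[6,-5]]; det(A-λI) = λ^2 + 5λ - 6.
Eigenvalues λ = 1, -6 with eigenvectors (1,1), (1,-6).

y(t) = C_1e^(t) + C_2e^(-6t)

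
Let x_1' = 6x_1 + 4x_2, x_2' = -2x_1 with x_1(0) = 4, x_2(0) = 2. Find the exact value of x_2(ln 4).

A = [[6,4],[-2,0]]; eigenvalues λ = 2, 4.
Eigenvectors: (1,-1) for λ=2, (-2,1) for λ=4.
From the initial condition, c_1 = -8, c_2 = -6.
x_2(ln 4) = (-8)(4^2)(-1) + (-6)(4^4)(1) = -1408.

-1408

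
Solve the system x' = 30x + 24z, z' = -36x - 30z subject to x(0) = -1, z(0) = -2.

Coefficient matrix A = [[30, 24], [-36, -30]].
Characteristic polynomial det(A - λI) = λ^2 - 36 = 0.
Eigenvalues λ = 6, -6.
For λ=6: (A-λI) row 1 is [24, 24], so an eigenvector is (1, -1).
For λ=-6: (A-λI) row 1 is [36, 24], so an eigenvector is (-2, 3).
General solution: K_1e^(6t)(1,-1) + K_2e^(-6t)(-2,3).
Applying x(0)=-1, z(0)=-2 gives K_1=-7, K_2=-3.

x(t) = -7e^(6t) + 6e^(-6t), z(t) = 7e^(6t) - 9e^(-6t)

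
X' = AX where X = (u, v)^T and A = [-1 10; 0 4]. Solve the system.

Coefficient matrix A = [[-1, 10], [0, 4]].
Characteristic polynomial det(A - λI) = λ^2 - 3λ - 4 = 0.
Eigenvalues λ = -1, 4.
For λ=-1: (A-λI) row 1 is [0, 10], so an eigenvector is (1, 0).
For λ=4: (A-λI) row 1 is [-5, 10], so an eigenvector is (-2, -1).
General solution: C_1e^(-t)(1,0) + C_2e^(4t)(-2,-1).

u(t) = C_1e^(-t) - 2C_2e^(4t), v(t) = -C_2e^(4t)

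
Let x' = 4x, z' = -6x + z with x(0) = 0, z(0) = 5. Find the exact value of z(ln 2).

A = [[4,0],[-6,1]]; eigenvalues λ = 1, 4.
Eigenvectors: (0,-1) for λ=1, (1,-2) for λ=4.
From the initial condition, c_1 = -5, c_2 = 0.
z(ln 2) = (-5)(2^1)(-1) + (0)(2^4)(-2) = 10.

10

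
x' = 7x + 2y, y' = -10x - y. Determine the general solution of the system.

Coefficient matrix A = [[7, 2], [-10, -1]].
Characteristic polynomial det(A - λI) = λ^2 - 6λ + 13 = 0.
Eigenvalues λ = 3 ± 2i (complex conjugate pair).
For λ=3+2i: an eigenvector is (0,1) - i(1,-2) = (0 - i, 1 + 2i).
A real fundamental pair from Re and Im of e^((3+2i)t)v: X_1 = e^(3t)(cos(2t)·(0,1) + sin(2t)·(1,-2)), X_2 = e^(3t)(sin(2t)·(0,1) - cos(2t)·(1,-2)).
General solution: K_1X_1 + K_2X_2.

x(t) = K_1e^(3t)sin(2t) - K_2e^(3t)cos(2t), y(t) = -2K_1e^(3t)sin(2t) + K_1e^(3t)cos(2t) + K_2e^(3t)sin(2t) + 2K_2e^(3t)cos(2t)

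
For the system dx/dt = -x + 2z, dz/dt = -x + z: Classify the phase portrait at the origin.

A = [[-1,2],[-1,1]]; det(A-λI) = λ^2 + 1.
λ = 0 ± i: zero real part.

center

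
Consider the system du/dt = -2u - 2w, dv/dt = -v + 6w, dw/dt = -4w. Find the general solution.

u(t) = c_1e^(-2t) + c_2e^(-4t), v(t) = -2c_2e^(-4t) + c_3e^(-t), w(t) = c_2e^(-4t)

Coefficient matrix A = [[-2, 0, -2], [0, -1, 6], [0, 0, -4]].
det(A - λI) = 0 gives eigenvalues λ = -2, -4, -1.
For λ=-2: eigenvector (1,0,0).
For λ=-4: eigenvector (1,-2,1).
For λ=-1: eigenvector (0,1,0).
General solution: c_1e^(-2t)(1,0,0) + c_2e^(-4t)(1,-2,1) + c_3e^(-t)(0,1,0).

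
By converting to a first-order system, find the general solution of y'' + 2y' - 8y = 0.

y(t) = K_1e^(-4t) + K_2e^(2t)

Let x_1 = y, x_2 = y'. Then x_1' = x_2 and x_2' = 8x_1 - 2x_2.
A = [[0,1],[8,-2]]; det(A-λI) = λ^2 + 2λ - 8.
Eigenvalues λ = -4, 2 with eigenvectors (1,-4), (1,2).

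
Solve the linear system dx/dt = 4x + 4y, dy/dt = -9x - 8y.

x(t) = 2c_1e^(-2t) + 2c_2te^(-2t) - c_2e^(-2t), y(t) = -3c_1e^(-2t) - 3c_2te^(-2t) + 2c_2e^(-2t)

Coefficient matrix A = [[4, 4], [-9, -8]].
Characteristic polynomial det(A - λI) = λ^2 + 4λ + 4 = 0.
Single eigenvalue λ = -2 with algebraic multiplicity 2.
Eigenvector v = (2,-3); generalized eigenvector w with (A-λI)w=v is (-1,2).
General solution: e^(-2t)[c_1·v + c_2·(t·v + w)].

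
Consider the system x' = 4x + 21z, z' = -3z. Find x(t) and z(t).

x(t) = -3C_1e^(-3t) - C_2e^(4t), z(t) = C_1e^(-3t)

Coefficient matrix A = [[4, 21], [0, -3]].
Characteristic polynomial det(A - λI) = λ^2 - λ - 12 = 0.
Eigenvalues λ = -3, 4.
For λ=-3: (A-λI) row 1 is [7, 21], so an eigenvector is (-3, 1).
For λ=4: (A-λI) row 1 is [0, 21], so an eigenvector is (-1, 0).
General solution: C_1e^(-3t)(-3,1) + C_2e^(4t)(-1,0).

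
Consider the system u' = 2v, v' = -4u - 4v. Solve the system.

Coefficient matrix A = [[0, 2], [-4, -4]].
Characteristic polynomial det(A - λI) = λ^2 + 4λ + 8 = 0.
Eigenvalues λ = -2 ± 2i (complex conjugate pair).
For λ=-2+2i: an eigenvector is (-1,1) - i(0,1) = (-1, 1 - i).
A real fundamental pair from Re and Im of e^((-2+2i)t)v: X_1 = e^(-2t)(cos(2t)·(-1,1) + sin(2t)·(0,1)), X_2 = e^(-2t)(sin(2t)·(-1,1) - cos(2t)·(0,1)).
General solution: C_1X_1 + C_2X_2.

u(t) = -C_1e^(-2t)cos(2t) - C_2e^(-2t)sin(2t), v(t) = C_1e^(-2t)sin(2t) + C_1e^(-2t)cos(2t) + C_2e^(-2t)sin(2t) - C_2e^(-2t)cos(2t)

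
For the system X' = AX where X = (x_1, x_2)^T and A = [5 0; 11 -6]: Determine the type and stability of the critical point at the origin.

A = [[5,0],[11,-6]]; det(A-λI) = λ^2 + λ - 30.
λ = 5, -6: opposite signs.

saddle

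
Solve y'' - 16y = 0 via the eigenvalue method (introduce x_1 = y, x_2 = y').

Let x_1 = y, x_2 = y'. Then x_1' = x_2 and x_2' = 16x_1.
A = [[0,1],[16,0]]; det(A-λI) = λ^2 - 16.
Eigenvalues λ = 4, -4 with eigenvectors (1,4), (1,-4).

y(t) = K_1e^(4t) + K_2e^(-4t)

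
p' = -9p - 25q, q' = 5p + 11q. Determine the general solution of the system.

p(t) = 2C_1e^(t)sin(5t) - C_1e^(t)cos(5t) - C_2e^(t)sin(5t) - 2C_2e^(t)cos(5t), q(t) = -C_1e^(t)sin(5t) + C_2e^(t)cos(5t)

Coefficient matrix A = [[-9, -25], [5, 11]].
Characteristic polynomial det(A - λI) = λ^2 - 2λ + 26 = 0.
Eigenvalues λ = 1 ± 5i (complex conjugate pair).
For λ=1+5i: an eigenvector is (-1,0) - i(2,-1) = (-1 - 2i, 0 + i).
A real fundamental pair from Re and Im of e^((1+5i)t)v: X_1 = e^(t)(cos(5t)·(-1,0) + sin(5t)·(2,-1)), X_2 = e^(t)(sin(5t)·(-1,0) - cos(5t)·(2,-1)).
General solution: C_1X_1 + C_2X_2.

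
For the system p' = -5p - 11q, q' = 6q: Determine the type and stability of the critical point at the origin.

saddle

A = [[-5,-11],[0,6]]; det(A-λI) = λ^2 - λ - 30.
λ = -5, 6: opposite signs.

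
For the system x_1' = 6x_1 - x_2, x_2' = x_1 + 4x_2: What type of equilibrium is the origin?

unstable improper node

A = [[6,-1],[1,4]]; det(A-λI) = λ^2 - 10λ + 25.
repeated λ = 5 with a single eigenvector.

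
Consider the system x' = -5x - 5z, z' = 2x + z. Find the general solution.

x(t) = -c_1e^(-2t)sin(t) + 2c_1e^(-2t)cos(t) + 2c_2e^(-2t)sin(t) + c_2e^(-2t)cos(t), z(t) = c_1e^(-2t)sin(t) - c_1e^(-2t)cos(t) - c_2e^(-2t)sin(t) - c_2e^(-2t)cos(t)

Coefficient matrix A = [[-5, -5], [2, 1]].
Characteristic polynomial det(A - λI) = λ^2 + 4λ + 5 = 0.
Eigenvalues λ = -2 ± i (complex conjugate pair).
For λ=-2+i: an eigenvector is (2,-1) - i(-1,1) = (2 + i, -1 - i).
A real fundamental pair from Re and Im of e^((-2+i)t)v: X_1 = e^(-2t)(cos(t)·(2,-1) + sin(t)·(-1,1)), X_2 = e^(-2t)(sin(t)·(2,-1) - cos(t)·(-1,1)).
General solution: c_1X_1 + c_2X_2.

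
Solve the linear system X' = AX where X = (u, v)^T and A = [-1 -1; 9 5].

Coefficient matrix A = [[-1, -1], [9, 5]].
Characteristic polynomial det(A - λI) = λ^2 - 4λ + 4 = 0.
Single eigenvalue λ = 2 with algebraic multiplicity 2.
Eigenvector v = (-1,3); generalized eigenvector w with (A-λI)w=v is (0,1).
General solution: e^(2t)[C_1·v + C_2·(t·v + w)].

u(t) = -C_1e^(2t) - C_2te^(2t), v(t) = 3C_1e^(2t) + 3C_2te^(2t) + C_2e^(2t)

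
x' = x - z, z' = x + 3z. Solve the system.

x(t) = c_1e^(2t) + c_2te^(2t) + c_2e^(2t), z(t) = -c_1e^(2t) - c_2te^(2t) - 2c_2e^(2t)

Coefficient matrix A = [[1, -1], [1, 3]].
Characteristic polynomial det(A - λI) = λ^2 - 4λ + 4 = 0.
Single eigenvalue λ = 2 with algebraic multiplicity 2.
Eigenvector v = (1,-1); generalized eigenvector w with (A-λI)w=v is (1,-2).
General solution: e^(2t)[c_1·v + c_2·(t·v + w)].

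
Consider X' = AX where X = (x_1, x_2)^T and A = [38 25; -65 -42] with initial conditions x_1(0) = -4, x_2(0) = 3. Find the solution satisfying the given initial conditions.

x_1(t) = -17e^(-2t)sin(5t) - 4e^(-2t)cos(5t), x_2(t) = 28e^(-2t)sin(5t) + 3e^(-2t)cos(5t)

Coefficient matrix A = [[38, 25], [-65, -42]].
Characteristic polynomial det(A - λI) = λ^2 + 4λ + 29 = 0.
Eigenvalues λ = -2 ± 5i (complex conjugate pair).
For λ=-2+5i: an eigenvector is (-2,3) - i(-1,2) = (-2 + i, 3 - 2i).
A real fundamental pair from Re and Im of e^((-2+5i)t)v: X_1 = e^(-2t)(cos(5t)·(-2,3) + sin(5t)·(-1,2)), X_2 = e^(-2t)(sin(5t)·(-2,3) - cos(5t)·(-1,2)).
General solution: c_1X_1 + c_2X_2.
Applying x_1(0)=-4, x_2(0)=3 gives c_1=5, c_2=6.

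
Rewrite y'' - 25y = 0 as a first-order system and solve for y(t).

Let x_1 = y, x_2 = y'. Then x_1' = x_2 and x_2' = 25x_1.
A = [[0,1],[25,0]]; det(A-λI) = λ^2 - 25.
Eigenvalues λ = -5, 5 with eigenvectors (1,-5), (1,5).

y(t) = C_1e^(-5t) + C_2e^(5t)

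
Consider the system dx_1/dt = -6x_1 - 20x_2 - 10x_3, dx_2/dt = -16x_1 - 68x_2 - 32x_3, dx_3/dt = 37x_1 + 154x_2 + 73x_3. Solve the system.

x_1(t) = -2c_1e^(-t) - c_3e^(4t), x_2(t) = c_2e^(-4t) - 2c_3e^(4t), x_3(t) = c_1e^(-t) - 2c_2e^(-4t) + 5c_3e^(4t)

Coefficient matrix A = [[-6, -20, -10], [-16, -68, -32], [37, 154, 73]].
det(A - λI) = 0 gives eigenvalues λ = -1, -4, 4.
For λ=-1: eigenvector (-2,0,1).
For λ=-4: eigenvector (0,1,-2).
For λ=4: eigenvector (-1,-2,5).
General solution: c_1e^(-t)(-2,0,1) + c_2e^(-4t)(0,1,-2) + c_3e^(4t)(-1,-2,5).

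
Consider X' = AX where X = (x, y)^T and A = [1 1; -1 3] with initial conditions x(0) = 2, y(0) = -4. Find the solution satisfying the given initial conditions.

x(t) = -6te^(2t) + 2e^(2t), y(t) = -6te^(2t) - 4e^(2t)

Coefficient matrix A = [[1, 1], [-1, 3]].
Characteristic polynomial det(A - λI) = λ^2 - 4λ + 4 = 0.
Single eigenvalue λ = 2 with algebraic multiplicity 2.
Eigenvector v = (-1,-1); generalized eigenvector w with (A-λI)w=v is (2,1).
General solution: e^(2t)[C_1·v + C_2·(t·v + w)].
Applying x(0)=2, y(0)=-4 gives C_1=10, C_2=6.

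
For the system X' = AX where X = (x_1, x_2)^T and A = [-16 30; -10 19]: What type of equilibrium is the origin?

saddle

A = [[-16,30],[-10,19]]; det(A-λI) = λ^2 - 3λ - 4.
λ = -1, 4: opposite signs.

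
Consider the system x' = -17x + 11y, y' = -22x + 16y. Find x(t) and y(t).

Coefficient matrix A = [[-17, 11], [-22, 16]].
Characteristic polynomial det(A - λI) = λ^2 + λ - 30 = 0.
Eigenvalues λ = -6, 5.
For λ=-6: (A-λI) row 1 is [-11, 11], so an eigenvector is (1, 1).
For λ=5: (A-λI) row 1 is [-22, 11], so an eigenvector is (-1, -2).
General solution: K_1e^(-6t)(1,1) + K_2e^(5t)(-1,-2).

x(t) = K_1e^(-6t) - K_2e^(5t), y(t) = K_1e^(-6t) - 2K_2e^(5t)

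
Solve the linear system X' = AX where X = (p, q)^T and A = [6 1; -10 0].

Coefficient matrix A = [[6, 1], [-10, 0]].
Characteristic polynomial det(A - λI) = λ^2 - 6λ + 10 = 0.
Eigenvalues λ = 3 ± i (complex conjugate pair).
For λ=3+i: an eigenvector is (1,-3) - i(0,-1) = (1, -3 + i).
A real fundamental pair from Re and Im of e^((3+i)t)v: X_1 = e^(3t)(cos(t)·(1,-3) + sin(t)·(0,-1)), X_2 = e^(3t)(sin(t)·(1,-3) - cos(t)·(0,-1)).
General solution: c_1X_1 + c_2X_2.

p(t) = c_1e^(3t)cos(t) + c_2e^(3t)sin(t), q(t) = -c_1e^(3t)sin(t) - 3c_1e^(3t)cos(t) - 3c_2e^(3t)sin(t) + c_2e^(3t)cos(t)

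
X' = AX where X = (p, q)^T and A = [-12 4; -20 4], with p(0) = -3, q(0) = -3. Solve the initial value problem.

p(t) = 3e^(-4t)sin(4t) - 3e^(-4t)cos(4t), q(t) = 9e^(-4t)sin(4t) - 3e^(-4t)cos(4t)

Coefficient matrix A = [[-12, 4], [-20, 4]].
Characteristic polynomial det(A - λI) = λ^2 + 8λ + 32 = 0.
Eigenvalues λ = -4 ± 4i (complex conjugate pair).
For λ=-4+4i: an eigenvector is (1,2) - i(0,-1) = (1, 2 + i).
A real fundamental pair from Re and Im of e^((-4+4i)t)v: X_1 = e^(-4t)(cos(4t)·(1,2) + sin(4t)·(0,-1)), X_2 = e^(-4t)(sin(4t)·(1,2) - cos(4t)·(0,-1)).
General solution: c_1X_1 + c_2X_2.
Applying p(0)=-3, q(0)=-3 gives c_1=-3, c_2=3.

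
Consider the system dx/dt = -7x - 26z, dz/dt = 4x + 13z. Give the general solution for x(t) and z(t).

Coefficient matrix A = [[-7, -26], [4, 13]].
Characteristic polynomial det(A - λI) = λ^2 - 6λ + 13 = 0.
Eigenvalues λ = 3 ± 2i (complex conjugate pair).
For λ=3+2i: an eigenvector is (-3,1) - i(2,-1) = (-3 - 2i, 1 + i).
A real fundamental pair from Re and Im of e^((3+2i)t)v: X_1 = e^(3t)(cos(2t)·(-3,1) + sin(2t)·(2,-1)), X_2 = e^(3t)(sin(2t)·(-3,1) - cos(2t)·(2,-1)).
General solution: c_1X_1 + c_2X_2.

x(t) = 2c_1e^(3t)sin(2t) - 3c_1e^(3t)cos(2t) - 3c_2e^(3t)sin(2t) - 2c_2e^(3t)cos(2t), z(t) = -c_1e^(3t)sin(2t) + c_1e^(3t)cos(2t) + c_2e^(3t)sin(2t) + c_2e^(3t)cos(2t)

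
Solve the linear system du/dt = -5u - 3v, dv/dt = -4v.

Coefficient matrix A = [[-5, -3], [0, -4]].
Characteristic polynomial det(A - λI) = λ^2 + 9λ + 20 = 0.
Eigenvalues λ = -4, -5.
For λ=-4: (A-λI) row 1 is [-1, -3], so an eigenvector is (-3, 1).
For λ=-5: (A-λI) row 1 is [0, -3], so an eigenvector is (1, 0).
General solution: c_1e^(-4t)(-3,1) + c_2e^(-5t)(1,0).

u(t) = -3c_1e^(-4t) + c_2e^(-5t), v(t) = c_1e^(-4t)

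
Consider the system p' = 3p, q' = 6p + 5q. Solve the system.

Coefficient matrix A = [[3, 0], [6, 5]].
Characteristic polynomial det(A - λI) = λ^2 - 8λ + 15 = 0.
Eigenvalues λ = 3, 5.
For λ=3: (A-λI) row 2 is [6, 2], so an eigenvector is (1, -3).
For λ=5: (A-λI) row 1 is [-2, 0], so an eigenvector is (0, -1).
General solution: C_1e^(3t)(1,-3) + C_2e^(5t)(0,-1).

p(t) = C_1e^(3t), q(t) = -3C_1e^(3t) - C_2e^(5t)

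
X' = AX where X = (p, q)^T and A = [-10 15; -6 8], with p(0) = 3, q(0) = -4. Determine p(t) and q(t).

Coefficient matrix A = [[-10, 15], [-6, 8]].
Characteristic polynomial det(A - λI) = λ^2 + 2λ + 10 = 0.
Eigenvalues λ = -1 ± 3i (complex conjugate pair).
For λ=-1+3i: an eigenvector is (-1,-1) - i(-2,-1) = (-1 + 2i, -1 + i).
A real fundamental pair from Re and Im of e^((-1+3i)t)v: X_1 = e^(-t)(cos(3t)·(-1,-1) + sin(3t)·(-2,-1)), X_2 = e^(-t)(sin(3t)·(-1,-1) - cos(3t)·(-2,-1)).
General solution: C_1X_1 + C_2X_2.
Applying p(0)=3, q(0)=-4 gives C_1=11, C_2=7.

p(t) = -29e^(-t)sin(3t) + 3e^(-t)cos(3t), q(t) = -18e^(-t)sin(3t) - 4e^(-t)cos(3t)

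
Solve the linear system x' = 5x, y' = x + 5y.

Coefficient matrix A = [[5, 0], [1, 5]].
Characteristic polynomial det(A - λI) = λ^2 - 10λ + 25 = 0.
Single eigenvalue λ = 5 with algebraic multiplicity 2.
Eigenvector v = (0,-1); generalized eigenvector w with (A-λI)w=v is (-1,-3).
General solution: e^(5t)[C_1·v + C_2·(t·v + w)].

x(t) = -C_2e^(5t), y(t) = -C_1e^(5t) - C_2te^(5t) - 3C_2e^(5t)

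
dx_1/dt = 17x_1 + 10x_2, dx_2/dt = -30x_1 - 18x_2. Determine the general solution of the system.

x_1(t) = -2C_1e^(2t) - C_2e^(-3t), x_2(t) = 3C_1e^(2t) + 2C_2e^(-3t)

Coefficient matrix A = [[17, 10], [-30, -18]].
Characteristic polynomial det(A - λI) = λ^2 + λ - 6 = 0.
Eigenvalues λ = 2, -3.
For λ=2: (A-λI) row 1 is [15, 10], so an eigenvector is (-2, 3).
For λ=-3: (A-λI) row 1 is [20, 10], so an eigenvector is (-1, 2).
General solution: C_1e^(2t)(-2,3) + C_2e^(-3t)(-1,2).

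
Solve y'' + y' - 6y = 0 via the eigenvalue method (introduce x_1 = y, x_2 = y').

y(t) = K_1e^(-3t) + K_2e^(2t)

Let x_1 = y, x_2 = y'. Then x_1' = x_2 and x_2' = 6x_1 - x_2.
A = [[0,1],[6,-1]]; det(A-λI) = λ^2 + λ - 6.
Eigenvalues λ = -3, 2 with eigenvectors (1,-3), (1,2).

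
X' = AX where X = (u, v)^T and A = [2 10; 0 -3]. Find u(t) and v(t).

Coefficient matrix A = [[2, 10], [0, -3]].
Characteristic polynomial det(A - λI) = λ^2 + λ - 6 = 0.
Eigenvalues λ = -3, 2.
For λ=-3: (A-λI) row 1 is [5, 10], so an eigenvector is (-2, 1).
For λ=2: (A-λI) row 1 is [0, 10], so an eigenvector is (1, 0).
General solution: K_1e^(-3t)(-2,1) + K_2e^(2t)(1,0).

u(t) = -2K_1e^(-3t) + K_2e^(2t), v(t) = K_1e^(-3t)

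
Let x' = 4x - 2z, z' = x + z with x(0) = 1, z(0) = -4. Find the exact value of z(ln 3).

A = [[4,-2],[1,1]]; eigenvalues λ = 2, 3.
Eigenvectors: (-1,-1) for λ=2, (2,1) for λ=3.
From the initial condition, c_1 = 9, c_2 = 5.
z(ln 3) = (9)(3^2)(-1) + (5)(3^3)(1) = 54.

54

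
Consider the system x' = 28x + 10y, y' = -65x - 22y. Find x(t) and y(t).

Coefficient matrix A = [[28, 10], [-65, -22]].
Characteristic polynomial det(A - λI) = λ^2 - 6λ + 34 = 0.
Eigenvalues λ = 3 ± 5i (complex conjugate pair).
For λ=3+5i: an eigenvector is (-1,2) - i(-1,3) = (-1 + i, 2 - 3i).
A real fundamental pair from Re and Im of e^((3+5i)t)v: X_1 = e^(3t)(cos(5t)·(-1,2) + sin(5t)·(-1,3)), X_2 = e^(3t)(sin(5t)·(-1,2) - cos(5t)·(-1,3)).
General solution: C_1X_1 + C_2X_2.

x(t) = -C_1e^(3t)sin(5t) - C_1e^(3t)cos(5t) - C_2e^(3t)sin(5t) + C_2e^(3t)cos(5t), y(t) = 3C_1e^(3t)sin(5t) + 2C_1e^(3t)cos(5t) + 2C_2e^(3t)sin(5t) - 3C_2e^(3t)cos(5t)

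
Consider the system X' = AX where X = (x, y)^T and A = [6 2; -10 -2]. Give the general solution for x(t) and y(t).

x(t) = -C_1e^(2t)sin(2t) + C_2e^(2t)cos(2t), y(t) = 2C_1e^(2t)sin(2t) - C_1e^(2t)cos(2t) - C_2e^(2t)sin(2t) - 2C_2e^(2t)cos(2t)

Coefficient matrix A = [[6, 2], [-10, -2]].
Characteristic polynomial det(A - λI) = λ^2 - 4λ + 8 = 0.
Eigenvalues λ = 2 ± 2i (complex conjugate pair).
For λ=2+2i: an eigenvector is (0,-1) - i(-1,2) = (0 + i, -1 - 2i).
A real fundamental pair from Re and Im of e^((2+2i)t)v: X_1 = e^(2t)(cos(2t)·(0,-1) + sin(2t)·(-1,2)), X_2 = e^(2t)(sin(2t)·(0,-1) - cos(2t)·(-1,2)).
General solution: C_1X_1 + C_2X_2.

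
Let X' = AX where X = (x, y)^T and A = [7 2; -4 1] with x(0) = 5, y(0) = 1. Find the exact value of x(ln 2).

304

A = [[7,2],[-4,1]]; eigenvalues λ = 3, 5.
Eigenvectors: (-1,2) for λ=3, (1,-1) for λ=5.
From the initial condition, c_1 = 6, c_2 = 11.
x(ln 2) = (6)(2^3)(-1) + (11)(2^5)(1) = 304.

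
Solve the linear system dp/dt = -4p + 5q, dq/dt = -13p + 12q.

Coefficient matrix A = [[-4, 5], [-13, 12]].
Characteristic polynomial det(A - λI) = λ^2 - 8λ + 17 = 0.
Eigenvalues λ = 4 ± i (complex conjugate pair).
For λ=4+i: an eigenvector is (-1,-2) - i(-2,-3) = (-1 + 2i, -2 + 3i).
A real fundamental pair from Re and Im of e^((4+i)t)v: X_1 = e^(4t)(cos(t)·(-1,-2) + sin(t)·(-2,-3)), X_2 = e^(4t)(sin(t)·(-1,-2) - cos(t)·(-2,-3)).
General solution: K_1X_1 + K_2X_2.

p(t) = -2K_1e^(4t)sin(t) - K_1e^(4t)cos(t) - K_2e^(4t)sin(t) + 2K_2e^(4t)cos(t), q(t) = -3K_1e^(4t)sin(t) - 2K_1e^(4t)cos(t) - 2K_2e^(4t)sin(t) + 3K_2e^(4t)cos(t)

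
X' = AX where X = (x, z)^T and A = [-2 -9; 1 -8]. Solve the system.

x(t) = 3C_1e^(-5t) + 3C_2te^(-5t) + C_2e^(-5t), z(t) = C_1e^(-5t) + C_2te^(-5t)

Coefficient matrix A = [[-2, -9], [1, -8]].
Characteristic polynomial det(A - λI) = λ^2 + 10λ + 25 = 0.
Single eigenvalue λ = -5 with algebraic multiplicity 2.
Eigenvector v = (3,1); generalized eigenvector w with (A-λI)w=v is (1,0).
General solution: e^(-5t)[C_1·v + C_2·(t·v + w)].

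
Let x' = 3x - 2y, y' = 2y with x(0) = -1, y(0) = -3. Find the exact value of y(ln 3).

A = [[3,-2],[0,2]]; eigenvalues λ = 3, 2.
Eigenvectors: (-1,0) for λ=3, (2,1) for λ=2.
From the initial condition, c_1 = -5, c_2 = -3.
y(ln 3) = (-5)(3^3)(0) + (-3)(3^2)(1) = -27.

-27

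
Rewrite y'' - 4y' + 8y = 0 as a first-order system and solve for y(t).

Let x_1 = y, x_2 = y'. Then x_1' = x_2 and x_2' = -8x_1 + 4x_2.
A = [[0,1],[-8,4]]; det(A-λI) = λ^2 - 4λ + 8.
Eigenvalues λ = 2 ± 2i.

y(t) = C_1e^(2t)cos(2t) + C_2e^(2t)sin(2t)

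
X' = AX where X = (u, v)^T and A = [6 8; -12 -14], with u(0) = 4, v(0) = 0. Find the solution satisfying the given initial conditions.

Coefficient matrix A = [[6, 8], [-12, -14]].
Characteristic polynomial det(A - λI) = λ^2 + 8λ + 12 = 0.
Eigenvalues λ = -6, -2.
For λ=-6: (A-λI) row 1 is [12, 8], so an eigenvector is (2, -3).
For λ=-2: (A-λI) row 1 is [8, 8], so an eigenvector is (1, -1).
General solution: c_1e^(-6t)(2,-3) + c_2e^(-2t)(1,-1).
Applying u(0)=4, v(0)=0 gives c_1=-4, c_2=12.

u(t) = 12e^(-2t) - 8e^(-6t), v(t) = -12e^(-2t) + 12e^(-6t)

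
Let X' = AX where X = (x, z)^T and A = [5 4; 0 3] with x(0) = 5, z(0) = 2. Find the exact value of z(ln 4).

128

A = [[5,4],[0,3]]; eigenvalues λ = 3, 5.
Eigenvectors: (-2,1) for λ=3, (-1,0) for λ=5.
From the initial condition, c_1 = 2, c_2 = -9.
z(ln 4) = (2)(4^3)(1) + (-9)(4^5)(0) = 128.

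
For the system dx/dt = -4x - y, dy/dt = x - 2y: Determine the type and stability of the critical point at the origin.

stable improper node

A = [[-4,-1],[1,-2]]; det(A-λI) = λ^2 + 6λ + 9.
repeated λ = -3 with a single eigenvector.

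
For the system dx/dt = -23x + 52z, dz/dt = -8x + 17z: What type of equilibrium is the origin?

stable spiral

A = [[-23,52],[-8,17]]; det(A-λI) = λ^2 + 6λ + 25.
λ = -3 ± 4i: negative real part.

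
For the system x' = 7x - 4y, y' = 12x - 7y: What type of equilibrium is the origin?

A = [[7,-4],[12,-7]]; det(A-λI) = λ^2 - 1.
λ = -1, 1: opposite signs.

saddle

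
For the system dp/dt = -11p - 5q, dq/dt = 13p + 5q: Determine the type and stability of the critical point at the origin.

A = [[-11,-5],[13,5]]; det(A-λI) = λ^2 + 6λ + 10.
λ = -3 ± i: negative real part.

stable spiral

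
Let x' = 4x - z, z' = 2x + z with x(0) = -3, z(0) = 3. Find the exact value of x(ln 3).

-189

A = [[4,-1],[2,1]]; eigenvalues λ = 3, 2.
Eigenvectors: (1,1) for λ=3, (-1,-2) for λ=2.
From the initial condition, c_1 = -9, c_2 = -6.
x(ln 3) = (-9)(3^3)(1) + (-6)(3^2)(-1) = -189.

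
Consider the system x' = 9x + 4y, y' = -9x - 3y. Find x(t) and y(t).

x(t) = -2C_1e^(3t) - 2C_2te^(3t) - C_2e^(3t), y(t) = 3C_1e^(3t) + 3C_2te^(3t) + C_2e^(3t)

Coefficient matrix A = [[9, 4], [-9, -3]].
Characteristic polynomial det(A - λI) = λ^2 - 6λ + 9 = 0.
Single eigenvalue λ = 3 with algebraic multiplicity 2.
Eigenvector v = (-2,3); generalized eigenvector w with (A-λI)w=v is (-1,1).
General solution: e^(3t)[C_1·v + C_2·(t·v + w)].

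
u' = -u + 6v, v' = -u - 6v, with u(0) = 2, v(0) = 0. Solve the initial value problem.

Coefficient matrix A = [[-1, 6], [-1, -6]].
Characteristic polynomial det(A - λI) = λ^2 + 7λ + 12 = 0.
Eigenvalues λ = -3, -4.
For λ=-3: (A-λI) row 1 is [2, 6], so an eigenvector is (3, -1).
For λ=-4: (A-λI) row 1 is [3, 6], so an eigenvector is (2, -1).
General solution: C_1e^(-3t)(3,-1) + C_2e^(-4t)(2,-1).
Applying u(0)=2, v(0)=0 gives C_1=2, C_2=-2.

u(t) = 6e^(-3t) - 4e^(-4t), v(t) = -2e^(-3t) + 2e^(-4t)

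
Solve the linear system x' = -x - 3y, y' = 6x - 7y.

Coefficient matrix A = [[-1, -3], [6, -7]].
Characteristic polynomial det(A - λI) = λ^2 + 8λ + 25 = 0.
Eigenvalues λ = -4 ± 3i (complex conjugate pair).
For λ=-4+3i: an eigenvector is (0,1) - i(-1,-1) = (0 + i, 1 + i).
A real fundamental pair from Re and Im of e^((-4+3i)t)v: X_1 = e^(-4t)(cos(3t)·(0,1) + sin(3t)·(-1,-1)), X_2 = e^(-4t)(sin(3t)·(0,1) - cos(3t)·(-1,-1)).
General solution: c_1X_1 + c_2X_2.

x(t) = -c_1e^(-4t)sin(3t) + c_2e^(-4t)cos(3t), y(t) = -c_1e^(-4t)sin(3t) + c_1e^(-4t)cos(3t) + c_2e^(-4t)sin(3t) + c_2e^(-4t)cos(3t)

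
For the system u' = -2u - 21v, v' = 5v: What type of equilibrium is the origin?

saddle

A = [[-2,-21],[0,5]]; det(A-λI) = λ^2 - 3λ - 10.
λ = -2, 5: opposite signs.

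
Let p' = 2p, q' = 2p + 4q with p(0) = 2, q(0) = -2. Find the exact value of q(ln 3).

-18

A = [[2,0],[2,4]]; eigenvalues λ = 2, 4.
Eigenvectors: (-1,1) for λ=2, (0,1) for λ=4.
From the initial condition, c_1 = -2, c_2 = 0.
q(ln 3) = (-2)(3^2)(1) + (0)(3^4)(1) = -18.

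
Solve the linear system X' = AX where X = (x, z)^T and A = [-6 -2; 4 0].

Coefficient matrix A = [[-6, -2], [4, 0]].
Characteristic polynomial det(A - λI) = λ^2 + 6λ + 8 = 0.
Eigenvalues λ = -2, -4.
For λ=-2: (A-λI) row 1 is [-4, -2], so an eigenvector is (-1, 2).
For λ=-4: (A-λI) row 1 is [-2, -2], so an eigenvector is (1, -1).
General solution: c_1e^(-2t)(-1,2) + c_2e^(-4t)(1,-1).

x(t) = -c_1e^(-2t) + c_2e^(-4t), z(t) = 2c_1e^(-2t) - c_2e^(-4t)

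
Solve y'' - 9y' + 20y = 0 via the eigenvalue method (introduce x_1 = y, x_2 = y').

Let x_1 = y, x_2 = y'. Then x_1' = x_2 and x_2' = -20x_1 + 9x_2.
A = [[0,1],[-20,9]]; det(A-λI) = λ^2 - 9λ + 20.
Eigenvalues λ = 5, 4 with eigenvectors (1,5), (1,4).

y(t) = C_1e^(5t) + C_2e^(4t)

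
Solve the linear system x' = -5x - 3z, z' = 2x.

x(t) = -3K_1e^(-3t) - K_2e^(-2t), z(t) = 2K_1e^(-3t) + K_2e^(-2t)

Coefficient matrix A = [[-5, -3], [2, 0]].
Characteristic polynomial det(A - λI) = λ^2 + 5λ + 6 = 0.
Eigenvalues λ = -3, -2.
For λ=-3: (A-λI) row 1 is [-2, -3], so an eigenvector is (-3, 2).
For λ=-2: (A-λI) row 1 is [-3, -3], so an eigenvector is (-1, 1).
General solution: K_1e^(-3t)(-3,2) + K_2e^(-2t)(-1,1).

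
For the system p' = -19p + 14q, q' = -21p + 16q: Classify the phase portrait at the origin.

saddle

A = [[-19,14],[-21,16]]; det(A-λI) = λ^2 + 3λ - 10.
λ = 2, -5: opposite signs.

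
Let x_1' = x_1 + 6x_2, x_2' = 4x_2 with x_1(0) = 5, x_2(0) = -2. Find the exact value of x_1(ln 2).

-46

A = [[1,6],[0,4]]; eigenvalues λ = 4, 1.
Eigenvectors: (2,1) for λ=4, (1,0) for λ=1.
From the initial condition, c_1 = -2, c_2 = 9.
x_1(ln 2) = (-2)(2^4)(2) + (9)(2^1)(1) = -46.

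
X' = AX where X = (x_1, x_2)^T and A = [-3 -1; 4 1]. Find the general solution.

x_1(t) = -K_1e^(-t) - K_2te^(-t), x_2(t) = 2K_1e^(-t) + 2K_2te^(-t) + K_2e^(-t)

Coefficient matrix A = [[-3, -1], [4, 1]].
Characteristic polynomial det(A - λI) = λ^2 + 2λ + 1 = 0.
Single eigenvalue λ = -1 with algebraic multiplicity 2.
Eigenvector v = (-1,2); generalized eigenvector w with (A-λI)w=v is (0,1).
General solution: e^(-t)[K_1·v + K_2·(t·v + w)].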